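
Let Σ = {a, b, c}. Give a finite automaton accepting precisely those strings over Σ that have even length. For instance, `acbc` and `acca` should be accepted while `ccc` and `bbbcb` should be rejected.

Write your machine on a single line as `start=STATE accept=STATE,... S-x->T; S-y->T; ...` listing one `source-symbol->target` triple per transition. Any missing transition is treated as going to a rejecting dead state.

start=s0; accept=s0; s0-a->s1; s0-b->s1; s0-c->s1; s1-a->s0; s1-b->s0; s1-c->s0

Only the length mod 2 matters, so use a 2-cycle: from any state, every input symbol moves to the next state, wrapping s1 back to s0. Mark s0 accepting.
A 2-state machine:
        a   b   c  
>* s0   s1  s1  s1 
   s1   s0  s0  s0 
(> = start, * = accepting)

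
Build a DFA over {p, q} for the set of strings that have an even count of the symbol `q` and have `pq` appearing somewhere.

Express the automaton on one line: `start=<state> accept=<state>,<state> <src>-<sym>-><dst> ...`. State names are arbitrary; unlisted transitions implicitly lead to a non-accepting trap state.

Build one automaton per condition and run them in lockstep. One (2 states) tracks the count of `q`s modulo 2; the other (3 states) tracks whether and how much of `pq` has been seen. Each combined state is a pair, one component from each; accept when both components accept. Minimizing collapses redundant product states.
With 5 states:
       p  q 
>  A   B  C 
   B   B  D 
   C   D  A 
   D   D  E 
 * E   E  D 
(> = start, * = accepting)

start=A accept=E A-p->B A-q->C B-p->B B-q->D C-p->D C-q->A D-p->D D-q->E E-p->E E-q->D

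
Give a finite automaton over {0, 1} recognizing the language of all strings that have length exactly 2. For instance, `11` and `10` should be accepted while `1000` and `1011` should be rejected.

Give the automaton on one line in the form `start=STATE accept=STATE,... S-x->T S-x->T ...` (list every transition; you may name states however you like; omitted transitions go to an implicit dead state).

We only need to distinguish lengths 0, 1, …, 2, and '>2'. Chain A → B → C → D on every symbol, with D looping. Accepting states: {C}.
A 4-state machine:
       0  1 
>  A   B  B 
   B   C  C 
 * C   D  D 
   D   D  D 
(> = start, * = accepting)

start=A accept=C A-0->B A-1->B B-0->C B-1->C C-0->D C-1->D D-0->D D-1->D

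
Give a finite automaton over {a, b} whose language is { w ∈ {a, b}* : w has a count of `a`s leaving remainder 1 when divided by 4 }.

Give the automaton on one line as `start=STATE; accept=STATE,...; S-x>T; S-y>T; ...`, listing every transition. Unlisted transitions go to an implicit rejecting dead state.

The only thing that matters is how many `a`s have appeared, reduced mod 4. Use one state per residue: q0 for 0, …, q3 for 3. Reading `a` moves to the next residue; anything else stays put. q1 is accepting.
4 states suffice.
        a   b  
>  q0   q1  q0 
 * q1   q2  q1 
   q2   q3  q2 
   q3   q0  q3 
(> = start, * = accepting)

start=q0; accept=q1; q0-a>q1; q0-b>q0; q1-a>q2; q1-b>q1; q2-a>q3; q2-b>q2; q3-a>q0; q3-b>q3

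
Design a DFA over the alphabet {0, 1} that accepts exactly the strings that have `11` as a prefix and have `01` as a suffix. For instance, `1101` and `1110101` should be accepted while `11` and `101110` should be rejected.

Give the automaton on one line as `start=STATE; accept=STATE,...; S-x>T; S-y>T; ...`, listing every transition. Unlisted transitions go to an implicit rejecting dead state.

start=q0; accept=q5; q0-0>q1; q0-1>q2; q1-0>q1; q1-1>q1; q2-0>q1; q2-1>q3; q3-0>q4; q3-1>q3; q4-0>q4; q4-1>q5; q5-0>q4; q5-1>q3

Build one automaton per condition and run them in lockstep. One (4 states) tracks whether the input so far still matches the prefix `11`; the other (3 states) tracks how much of the suffix `01` has currently been matched. Each combined state is a pair, one component from each; accept when both components accept. After merging equivalent states the machine shrinks.
A 6-state machine:
        0   1  
>  q0   q1  q2 
   q1   q1  q1 
   q2   q1  q3 
   q3   q4  q3 
   q4   q4  q5 
 * q5   q4  q3 
(> = start, * = accepting)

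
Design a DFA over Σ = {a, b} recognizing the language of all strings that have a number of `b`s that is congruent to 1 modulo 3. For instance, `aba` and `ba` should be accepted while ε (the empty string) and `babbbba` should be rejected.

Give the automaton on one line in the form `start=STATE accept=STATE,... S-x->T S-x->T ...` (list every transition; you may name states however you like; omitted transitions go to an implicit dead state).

Keep the running count of `b`s modulo 3: each `b` advances along the cycle S0 → S1 → S2 → S0 while other symbols loop. Accept at S1.
3 states suffice.
        a   b  
>  S0   S0  S1 
 * S1   S1  S2 
   S2   S2  S0 
(> = start, * = accepting)

start=S0 accept=S1 S0-a->S0 S0-b->S1 S1-a->S1 S1-b->S2 S2-a->S2 S2-b->S0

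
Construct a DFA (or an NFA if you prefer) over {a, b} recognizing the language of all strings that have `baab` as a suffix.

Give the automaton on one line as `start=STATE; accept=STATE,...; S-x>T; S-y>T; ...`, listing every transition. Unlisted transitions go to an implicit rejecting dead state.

Remember how much of `baab` the current input suffix matches. State q0 means no match yet; q1 means the last symbol is `b`; q2 means the last 2 symbols are `ba`; q3 means the last 3 symbols are `baa`; q4 means the last 4 symbols are `baab`. Only q4 accepts. On a mismatch, fall back to the longest proper suffix that is still a prefix of `baab`.
5 states suffice.
        a   b  
>  q0   q0  q1 
   q1   q2  q1 
   q2   q3  q1 
   q3   q0  q4 
 * q4   q2  q1 
(> = start, * = accepting)

start=q0; accept=q4; q0-a>q0; q0-b>q1; q1-a>q2; q1-b>q1; q2-a>q3; q2-b>q1; q3-a>q0; q3-b>q4; q4-a>q2; q4-b>q1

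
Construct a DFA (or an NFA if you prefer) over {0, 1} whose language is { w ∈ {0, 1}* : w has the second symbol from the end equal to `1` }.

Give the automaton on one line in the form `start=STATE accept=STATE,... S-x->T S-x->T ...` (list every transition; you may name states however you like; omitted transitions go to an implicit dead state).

start=q0 accept=q5,q6 q0-0->q1 q0-1->q2 q1-0->q3 q1-1->q4 q2-0->q5 q2-1->q6 q3-0->q3 q3-1->q4 q4-0->q5 q4-1->q6 q5-0->q3 q5-1->q4 q6-0->q5 q6-1->q6

A DFA must remember the last 2 symbols (since which symbol is second-to-last isn't known until the input ends). Use one state per possible window of the last ≤2 symbols; accept from those whose window starts with `1`.
With 7 states:
        0   1  
>  q0   q1  q2 
   q1   q3  q4 
   q2   q5  q6 
   q3   q3  q4 
   q4   q5  q6 
 * q5   q3  q4 
 * q6   q5  q6 
(> = start, * = accepting)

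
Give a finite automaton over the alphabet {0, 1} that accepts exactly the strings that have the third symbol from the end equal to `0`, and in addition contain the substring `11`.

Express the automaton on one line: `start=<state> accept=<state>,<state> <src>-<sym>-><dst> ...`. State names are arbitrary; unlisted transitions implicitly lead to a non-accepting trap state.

start=q0 accept=q10,q17,q18,q19 q0-0->q1 q0-1->q2 q1-0->q3 q1-1->q4 q2-0->q5 q2-1->q6 q3-0->q7 q3-1->q8 q4-0->q9 q4-1->q10 q5-0->q11 q5-1->q12 q6-0->q13 q6-1->q14 q7-0->q7 q7-1->q8 q8-0->q9 q8-1->q10 q9-0->q11 q9-1->q12 q10-0->q13 q10-1->q14 q11-0->q7 q11-1->q8 q12-0->q9 q12-1->q10 q13-0->q15 q13-1->q16 q14-0->q13 q14-1->q14 q15-0->q17 q15-1->q18 q16-0->q19 q16-1->q10 q17-0->q17 q17-1->q18 q18-0->q19 q18-1->q10 q19-0->q15 q19-1->q16

Build one automaton per condition and run them in lockstep. One (15 states) tracks the last 3 symbols read; the other (3 states) tracks whether and how much of `11` has been seen. Each combined state is a pair, one component from each; accept when both components accept.
With 20 states:
          0    1  
>  q0     q1   q2 
   q1     q3   q4 
   q2     q5   q6 
   q3     q7   q8 
   q4     q9  q10 
   q5    q11  q12 
   q6    q13  q14 
   q7     q7   q8 
   q8     q9  q10 
   q9    q11  q12 
 * q10   q13  q14 
   q11    q7   q8 
   q12    q9  q10 
   q13   q15  q16 
   q14   q13  q14 
   q15   q17  q18 
   q16   q19  q10 
 * q17   q17  q18 
 * q18   q19  q10 
 * q19   q15  q16 
(> = start, * = accepting)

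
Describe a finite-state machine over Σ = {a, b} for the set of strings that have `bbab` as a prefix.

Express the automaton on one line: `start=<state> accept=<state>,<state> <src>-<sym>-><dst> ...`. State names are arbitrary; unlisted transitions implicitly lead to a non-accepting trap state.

Check the first 4 symbols one by one: q0 through q3 record how many have matched `bbab` so far; any wrong symbol goes to the dead state q5. After all 4 match we enter the accepting sink q4.
        a   b  
>  q0   q5  q1 
   q1   q5  q2 
   q2   q3  q5 
   q3   q5  q4 
 * q4   q4  q4 
   q5   q5  q5 
(> = start, * = accepting)

start=q0 accept=q4 q0-a->q5 q0-b->q1 q1-a->q5 q1-b->q2 q2-a->q3 q2-b->q5 q3-a->q5 q3-b->q4 q4-a->q4 q4-b->q4 q5-a->q5 q5-b->q5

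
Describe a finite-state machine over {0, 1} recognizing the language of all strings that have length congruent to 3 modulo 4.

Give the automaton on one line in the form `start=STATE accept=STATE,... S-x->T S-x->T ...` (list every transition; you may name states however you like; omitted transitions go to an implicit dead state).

start=q0 accept=q3 q0-0->q1 q0-1->q1 q1-0->q2 q1-1->q2 q2-0->q3 q2-1->q3 q3-0->q0 q3-1->q0

Count input length modulo 4: every symbol advances one step around the cycle q0 → q1 → q2 → q3 → q0. Accept at q3.
        0   1  
>  q0   q1  q1 
   q1   q2  q2 
   q2   q3  q3 
 * q3   q0  q0 
(> = start, * = accepting)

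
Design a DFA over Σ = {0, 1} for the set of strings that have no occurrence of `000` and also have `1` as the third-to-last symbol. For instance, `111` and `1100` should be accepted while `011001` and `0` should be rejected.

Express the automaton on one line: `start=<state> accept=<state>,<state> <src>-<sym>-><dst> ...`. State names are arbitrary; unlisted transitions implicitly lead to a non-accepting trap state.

start=q0 accept=q7,q8,q9,q10 q0-0->q1 q0-1->q2 q1-0->q3 q1-1->q2 q2-0->q4 q2-1->q5 q3-0->q6 q3-1->q2 q4-0->q7 q4-1->q8 q5-0->q9 q5-1->q10 q6-0->q6 q6-1->q6 q7-0->q6 q7-1->q2 q8-0->q4 q8-1->q5 q9-0->q7 q9-1->q8 q10-0->q9 q10-1->q10

Run two small machines in parallel and take their product. The first has 4 states tracking partial matches of the forbidden pattern `000`; the second has 15 states tracking the last 3 symbols read. A product state is a pair (one from each), accepting exactly when both do. After merging equivalent states the machine shrinks.
          0    1  
>  q0     q1   q2 
   q1     q3   q2 
   q2     q4   q5 
   q3     q6   q2 
   q4     q7   q8 
   q5     q9  q10 
   q6     q6   q6 
 * q7     q6   q2 
 * q8     q4   q5 
 * q9     q7   q8 
 * q10    q9  q10 
(> = start, * = accepting)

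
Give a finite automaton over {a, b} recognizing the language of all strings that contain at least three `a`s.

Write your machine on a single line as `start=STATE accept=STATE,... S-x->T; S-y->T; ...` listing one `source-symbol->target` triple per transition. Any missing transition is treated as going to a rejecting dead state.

start=s0; accept=s3,s4; s0-a->s1; s0-b->s0; s1-a->s2; s1-b->s1; s2-a->s3; s2-b->s2; s3-a->s4; s3-b->s3; s4-a->s4; s4-b->s4

Count `a`s, saturating at 4: states s0 through s3 mean 0 through 3 `a`s seen; s4 means more than 3. Each `a` increments (capped at s4); other symbols loop. Accept from {s3, s4}.
5 states suffice.
        a   b  
>  s0   s1  s0 
   s1   s2  s1 
   s2   s3  s2 
 * s3   s4  s3 
 * s4   s4  s4 
(> = start, * = accepting)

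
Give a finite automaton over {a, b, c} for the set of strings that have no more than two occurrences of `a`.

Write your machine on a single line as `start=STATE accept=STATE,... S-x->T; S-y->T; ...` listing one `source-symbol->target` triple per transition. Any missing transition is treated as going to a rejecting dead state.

start=s0; accept=s0,s1,s2; s0-a->s1; s0-b->s0; s0-c->s0; s1-a->s2; s1-b->s1; s1-c->s1; s2-a->s3; s2-b->s2; s2-c->s2; s3-a->s3; s3-b->s3; s3-c->s3

Count `a`s, saturating at 3: states s0 through s2 mean 0 through 2 `a`s seen; s3 means more than 2. Each `a` increments (capped at s3); other symbols loop. Accept from {s0, s1, s2}.
        a   b   c  
>* s0   s1  s0  s0 
 * s1   s2  s1  s1 
 * s2   s3  s2  s2 
   s3   s3  s3  s3 
(> = start, * = accepting)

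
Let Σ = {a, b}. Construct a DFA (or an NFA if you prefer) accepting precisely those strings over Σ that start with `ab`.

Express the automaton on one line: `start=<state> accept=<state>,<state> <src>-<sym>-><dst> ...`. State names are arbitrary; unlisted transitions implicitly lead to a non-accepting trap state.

start=S0 accept=S2 S0-a->S1 S0-b->S3 S1-a->S3 S1-b->S2 S2-a->S2 S2-b->S2 S3-a->S3 S3-b->S3

Check the first 2 symbols one by one: S0 through S1 record how many have matched `ab` so far; any wrong symbol goes to the dead state S3. After all 2 match we enter the accepting sink S2.
        a   b  
>  S0   S1  S3 
   S1   S3  S2 
 * S2   S2  S2 
   S3   S3  S3 
(> = start, * = accepting)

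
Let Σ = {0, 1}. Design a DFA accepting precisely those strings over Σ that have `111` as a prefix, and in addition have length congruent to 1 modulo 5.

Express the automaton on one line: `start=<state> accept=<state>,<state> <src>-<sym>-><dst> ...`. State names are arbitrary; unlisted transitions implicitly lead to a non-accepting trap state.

start=A accept=L A-0->B A-1->C B-0->D B-1->D C-0->D C-1->E D-0->F D-1->F E-0->F E-1->G F-0->H F-1->H G-0->I G-1->I H-0->J H-1->J I-0->K I-1->K J-0->B J-1->B K-0->L K-1->L L-0->M L-1->M M-0->G M-1->G

Run two small machines in parallel and take their product. One (5 states) tracks whether the input so far still matches the prefix `111`; the other (5 states) tracks the input length modulo 5. Each combined state is a pair, one component from each; accept when both components accept.
       0  1 
>  A   B  C 
   B   D  D 
   C   D  E 
   D   F  F 
   E   F  G 
   F   H  H 
   G   I  I 
   H   J  J 
   I   K  K 
   J   B  B 
   K   L  L 
 * L   M  M 
   M   G  G 
(> = start, * = accepting)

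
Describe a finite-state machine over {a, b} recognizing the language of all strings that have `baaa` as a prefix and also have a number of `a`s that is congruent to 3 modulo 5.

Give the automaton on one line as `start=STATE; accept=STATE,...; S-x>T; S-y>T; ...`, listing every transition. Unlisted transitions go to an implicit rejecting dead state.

start=q0; accept=q5; q0-a>q1; q0-b>q2; q1-a>q1; q1-b>q1; q2-a>q3; q2-b>q1; q3-a>q4; q3-b>q1; q4-a>q5; q4-b>q1; q5-a>q6; q5-b>q5; q6-a>q7; q6-b>q6; q7-a>q8; q7-b>q7; q8-a>q9; q8-b>q8; q9-a>q5; q9-b>q9

Run two small machines in parallel and take their product. One (6 states) tracks whether the input so far still matches the prefix `baaa`; the other (5 states) tracks the count of `a`s modulo 5. Each combined state is a pair, one component from each; accept when both components accept. After merging equivalent states the machine shrinks.
10 states suffice.
        a   b  
>  q0   q1  q2 
   q1   q1  q1 
   q2   q3  q1 
   q3   q4  q1 
   q4   q5  q1 
 * q5   q6  q5 
   q6   q7  q6 
   q7   q8  q7 
   q8   q9  q8 
   q9   q5  q9 
(> = start, * = accepting)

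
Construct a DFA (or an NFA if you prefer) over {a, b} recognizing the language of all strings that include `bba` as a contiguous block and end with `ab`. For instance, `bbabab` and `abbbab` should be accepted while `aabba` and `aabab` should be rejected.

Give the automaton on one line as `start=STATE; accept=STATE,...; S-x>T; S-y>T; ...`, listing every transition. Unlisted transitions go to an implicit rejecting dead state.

Handle the two conditions separately and then intersect. One (4 states) tracks whether and how much of `bba` has been seen; the other (3 states) tracks how much of the suffix `ab` has currently been matched. Each combined state is a pair, one component from each; accept when both components accept. Minimizing collapses redundant product states.
A 5-state machine:
        a   b  
>  q0   q0  q1 
   q1   q0  q2 
   q2   q3  q2 
   q3   q3  q4 
 * q4   q3  q2 
(> = start, * = accepting)

start=q0; accept=q4; q0-a>q0; q0-b>q1; q1-a>q0; q1-b>q2; q2-a>q3; q2-b>q2; q3-a>q3; q3-b>q4; q4-a>q3; q4-b>q2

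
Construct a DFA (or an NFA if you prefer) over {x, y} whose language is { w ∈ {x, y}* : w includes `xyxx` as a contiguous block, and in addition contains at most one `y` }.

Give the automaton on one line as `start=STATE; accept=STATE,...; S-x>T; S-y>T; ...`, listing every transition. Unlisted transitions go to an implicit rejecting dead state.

start=q0; accept=q9; q0-x>q1; q0-y>q2; q1-x>q1; q1-y>q3; q2-x>q4; q2-y>q5; q3-x>q6; q3-y>q5; q4-x>q4; q4-y>q7; q5-x>q8; q5-y>q5; q6-x>q9; q6-y>q7; q7-x>q10; q7-y>q5; q8-x>q8; q8-y>q7; q9-x>q9; q9-y>q11; q10-x>q11; q10-y>q7; q11-x>q11; q11-y>q11

Run two small machines in parallel and take their product. One (5 states) tracks whether and how much of `xyxx` has been seen; the other (3 states) tracks the count of `y`s, saturating at 2. Each combined state is a pair, one component from each; accept when both components accept.
12 states suffice.
          x    y  
>  q0     q1   q2 
   q1     q1   q3 
   q2     q4   q5 
   q3     q6   q5 
   q4     q4   q7 
   q5     q8   q5 
   q6     q9   q7 
   q7    q10   q5 
   q8     q8   q7 
 * q9     q9  q11 
   q10   q11   q7 
   q11   q11  q11 
(> = start, * = accepting)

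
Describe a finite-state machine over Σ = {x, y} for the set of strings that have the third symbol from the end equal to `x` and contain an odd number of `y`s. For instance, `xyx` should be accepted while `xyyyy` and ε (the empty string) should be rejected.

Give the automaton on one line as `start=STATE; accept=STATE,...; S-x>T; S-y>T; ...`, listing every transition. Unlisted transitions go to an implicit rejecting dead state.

Handle the two conditions separately and then intersect. One (15 states) tracks the last 3 symbols read; the other (2 states) tracks the count of `y`s modulo 2. Each combined state is a pair, one component from each; accept when both components accept.
A 23-state machine:
          x    y  
>  s0     s1   s2 
   s1     s3   s4 
   s2     s5   s6 
   s3     s7   s8 
   s4     s9  s10 
   s5    s11  s12 
   s6    s13  s14 
   s7     s7   s8 
 * s8     s9  s10 
 * s9    s11  s12 
   s10   s13  s14 
   s11   s15  s16 
   s12   s17  s18 
   s13   s19  s20 
   s14   s21  s22 
 * s15   s15  s16 
   s16   s17  s18 
   s17   s19  s20 
 * s18   s21  s22 
   s19    s7   s8 
   s20    s9  s10 
   s21   s11  s12 
   s22   s13  s14 
(> = start, * = accepting)

start=s0; accept=s8,s9,s15,s18; s0-x>s1; s0-y>s2; s1-x>s3; s1-y>s4; s2-x>s5; s2-y>s6; s3-x>s7; s3-y>s8; s4-x>s9; s4-y>s10; s5-x>s11; s5-y>s12; s6-x>s13; s6-y>s14; s7-x>s7; s7-y>s8; s8-x>s9; s8-y>s10; s9-x>s11; s9-y>s12; s10-x>s13; s10-y>s14; s11-x>s15; s11-y>s16; s12-x>s17; s12-y>s18; s13-x>s19; s13-y>s20; s14-x>s21; s14-y>s22; s15-x>s15; s15-y>s16; s16-x>s17; s16-y>s18; s17-x>s19; s17-y>s20; s18-x>s21; s18-y>s22; s19-x>s7; s19-y>s8; s20-x>s9; s20-y>s10; s21-x>s11; s21-y>s12; s22-x>s13; s22-y>s14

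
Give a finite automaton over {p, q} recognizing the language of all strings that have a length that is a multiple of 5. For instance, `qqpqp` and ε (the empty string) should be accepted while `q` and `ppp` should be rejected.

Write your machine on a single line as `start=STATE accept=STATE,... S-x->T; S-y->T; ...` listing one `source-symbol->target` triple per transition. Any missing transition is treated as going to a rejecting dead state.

start=A; accept=A; A-p->B; A-q->B; B-p->C; B-q->C; C-p->D; C-q->D; D-p->E; D-q->E; E-p->A; E-q->A

Only the length mod 5 matters, so use a 5-cycle: from any state, every input symbol moves to the next state, wrapping E back to A. Mark A accepting.
5 states suffice.
       p  q 
>* A   B  B 
   B   C  C 
   C   D  D 
   D   E  E 
   E   A  A 
(> = start, * = accepting)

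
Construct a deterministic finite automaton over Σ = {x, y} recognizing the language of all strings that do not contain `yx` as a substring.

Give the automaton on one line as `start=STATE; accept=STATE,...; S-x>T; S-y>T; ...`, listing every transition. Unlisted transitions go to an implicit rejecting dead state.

This is the complement of 'contains `yx`'. Use the same substring-matching states — q0 through q2 holding how much of `yx` has just been matched — but flip the accepting set: everything except the trap q2 accepts.
With 3 states:
        x   y  
>* q0   q0  q1 
 * q1   q2  q1 
   q2   q2  q2 
(> = start, * = accepting)

start=q0; accept=q0,q1; q0-x>q0; q0-y>q1; q1-x>q2; q1-y>q1; q2-x>q2; q2-y>q2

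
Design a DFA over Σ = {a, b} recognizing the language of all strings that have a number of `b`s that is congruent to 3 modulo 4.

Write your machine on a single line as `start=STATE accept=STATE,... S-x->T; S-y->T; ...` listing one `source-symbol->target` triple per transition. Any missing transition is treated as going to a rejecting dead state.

start=s0; accept=s3; s0-a->s0; s0-b->s1; s1-a->s1; s1-b->s2; s2-a->s2; s2-b->s3; s3-a->s3; s3-b->s0

Keep the running count of `b`s modulo 4: each `b` advances along the cycle s0 → s1 → s2 → s3 → s0 while other symbols loop. Accept at s3.
4 states suffice.
        a   b  
>  s0   s0  s1 
   s1   s1  s2 
   s2   s2  s3 
 * s3   s3  s0 
(> = start, * = accepting)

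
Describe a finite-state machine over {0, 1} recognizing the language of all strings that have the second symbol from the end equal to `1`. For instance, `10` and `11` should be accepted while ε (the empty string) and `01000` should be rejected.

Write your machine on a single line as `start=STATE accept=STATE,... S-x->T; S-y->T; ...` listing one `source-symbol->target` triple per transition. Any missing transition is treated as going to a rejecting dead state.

start=A; accept=F,G; A-0->B; A-1->C; B-0->D; B-1->E; C-0->F; C-1->G; D-0->D; D-1->E; E-0->F; E-1->G; F-0->D; F-1->E; G-0->F; G-1->G

A DFA must remember the last 2 symbols (since which symbol is second-to-last isn't known until the input ends). Use one state per possible window of the last ≤2 symbols; accept from those whose window starts with `1`.
A 7-state machine:
       0  1 
>  A   B  C 
   B   D  E 
   C   F  G 
   D   D  E 
   E   F  G 
 * F   D  E 
 * G   F  G 
(> = start, * = accepting)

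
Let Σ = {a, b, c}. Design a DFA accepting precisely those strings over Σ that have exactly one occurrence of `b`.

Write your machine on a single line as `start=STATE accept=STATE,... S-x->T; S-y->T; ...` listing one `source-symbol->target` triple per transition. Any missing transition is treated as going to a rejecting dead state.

start=q0; accept=q1; q0-a->q0; q0-b->q1; q0-c->q0; q1-a->q1; q1-b->q2; q1-c->q1; q2-a->q2; q2-b->q2; q2-c->q2

Only the number of `b`s matters, and only up to 2. Make a chain q0 → q1 → q2 advanced by each `b` (with q2 absorbing); every other symbol self-loops. The accepting set is {q1}.
A 3-state machine:
        a   b   c  
>  q0   q0  q1  q0 
 * q1   q1  q2  q1 
   q2   q2  q2  q2 
(> = start, * = accepting)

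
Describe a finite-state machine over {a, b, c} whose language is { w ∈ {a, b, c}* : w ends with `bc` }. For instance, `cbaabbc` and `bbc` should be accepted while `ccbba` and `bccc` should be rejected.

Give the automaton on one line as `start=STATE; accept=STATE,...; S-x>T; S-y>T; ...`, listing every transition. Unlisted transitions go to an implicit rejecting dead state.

start=q0; accept=q2; q0-a>q0; q0-b>q1; q0-c>q0; q1-a>q0; q1-b>q1; q1-c>q2; q2-a>q0; q2-b>q1; q2-c>q0

Let each state record the length of the longest suffix of the input read so far that is also a prefix of `bc`. q1 means the last symbol is `b`; q2 means the last 2 symbols are `bc`. Accept only at q2, where the string currently ends in `bc`.
3 states suffice.
        a   b   c  
>  q0   q0  q1  q0 
   q1   q0  q1  q2 
 * q2   q0  q1  q0 
(> = start, * = accepting)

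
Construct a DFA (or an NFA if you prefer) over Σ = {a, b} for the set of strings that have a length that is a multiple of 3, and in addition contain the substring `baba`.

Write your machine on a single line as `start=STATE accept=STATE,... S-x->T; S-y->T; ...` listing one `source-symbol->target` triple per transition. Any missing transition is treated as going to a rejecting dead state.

start=q0; accept=q14; q0-a->q1; q0-b->q2; q1-a->q3; q1-b->q4; q2-a->q5; q2-b->q4; q3-a->q0; q3-b->q6; q4-a->q7; q4-b->q6; q5-a->q0; q5-b->q8; q6-a->q9; q6-b->q2; q7-a->q1; q7-b->q10; q8-a->q11; q8-b->q2; q9-a->q3; q9-b->q12; q10-a->q13; q10-b->q4; q11-a->q13; q11-b->q13; q12-a->q14; q12-b->q6; q13-a->q14; q13-b->q14; q14-a->q11; q14-b->q11

Handle the two conditions separately and then intersect. One (3 states) tracks the input length modulo 3; the other (5 states) tracks whether and how much of `baba` has been seen. Each combined state is a pair, one component from each; accept when both components accept.
With 15 states:
          a    b  
>  q0     q1   q2 
   q1     q3   q4 
   q2     q5   q4 
   q3     q0   q6 
   q4     q7   q6 
   q5     q0   q8 
   q6     q9   q2 
   q7     q1  q10 
   q8    q11   q2 
   q9     q3  q12 
   q10   q13   q4 
   q11   q13  q13 
   q12   q14   q6 
   q13   q14  q14 
 * q14   q11  q11 
(> = start, * = accepting)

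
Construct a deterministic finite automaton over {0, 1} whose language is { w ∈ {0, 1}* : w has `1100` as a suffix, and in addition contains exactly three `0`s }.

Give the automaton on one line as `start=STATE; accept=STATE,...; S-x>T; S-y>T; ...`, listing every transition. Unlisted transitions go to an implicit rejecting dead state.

start=q0; accept=q6; q0-0>q1; q0-1>q0; q1-0>q2; q1-1>q3; q2-0>q2; q2-1>q2; q3-0>q2; q3-1>q4; q4-0>q5; q4-1>q4; q5-0>q6; q5-1>q2; q6-0>q2; q6-1>q2

Build one automaton per condition and run them in lockstep. The first has 5 states tracking how much of the suffix `1100` has currently been matched; the second has 5 states tracking the count of `0`s, saturating at 4. A product state is a pair (one from each), accepting exactly when both do. Equivalent product states are then merged.
7 states suffice.
        0   1  
>  q0   q1  q0 
   q1   q2  q3 
   q2   q2  q2 
   q3   q2  q4 
   q4   q5  q4 
   q5   q6  q2 
 * q6   q2  q2 
(> = start, * = accepting)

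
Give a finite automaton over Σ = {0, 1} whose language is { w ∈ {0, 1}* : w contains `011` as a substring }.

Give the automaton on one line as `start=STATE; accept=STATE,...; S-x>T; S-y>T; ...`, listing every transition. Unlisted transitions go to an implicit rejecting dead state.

start=s0; accept=s3; s0-0>s1; s0-1>s0; s1-0>s1; s1-1>s2; s2-0>s1; s2-1>s3; s3-0>s3; s3-1>s3

Track how much of `011` has been matched so far: state s0 is no progress, s3 is the absorbing accept state reached once `011` has occurred. Intermediate states record partial matches; on a mismatch, fall back to the longest reusable overlap.
With 4 states:
        0   1  
>  s0   s1  s0 
   s1   s1  s2 
   s2   s1  s3 
 * s3   s3  s3 
(> = start, * = accepting)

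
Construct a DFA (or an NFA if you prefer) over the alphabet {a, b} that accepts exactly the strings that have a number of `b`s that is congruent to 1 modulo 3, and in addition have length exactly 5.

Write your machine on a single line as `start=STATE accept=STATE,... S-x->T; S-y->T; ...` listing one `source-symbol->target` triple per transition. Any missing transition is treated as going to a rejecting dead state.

start=q0; accept=q12; q0-a->q1; q0-b->q2; q1-a->q3; q1-b->q4; q2-a->q4; q2-b->q5; q3-a->q6; q3-b->q7; q4-a->q7; q4-b->q8; q5-a->q8; q5-b->q6; q6-a->q9; q6-b->q10; q7-a->q10; q7-b->q11; q8-a->q11; q8-b->q9; q9-a->q11; q9-b->q12; q10-a->q12; q10-b->q11; q11-a->q11; q11-b->q11; q12-a->q11; q12-b->q11

Build one automaton per condition and run them in lockstep. The first has 3 states tracking the count of `b`s modulo 3; the second has 7 states tracking the input length, saturating at 6. A product state is a pair (one from each), accepting exactly when both do. After merging equivalent states the machine shrinks.
With 13 states:
          a    b  
>  q0     q1   q2 
   q1     q3   q4 
   q2     q4   q5 
   q3     q6   q7 
   q4     q7   q8 
   q5     q8   q6 
   q6     q9  q10 
   q7    q10  q11 
   q8    q11   q9 
   q9    q11  q12 
   q10   q12  q11 
   q11   q11  q11 
 * q12   q11  q11 
(> = start, * = accepting)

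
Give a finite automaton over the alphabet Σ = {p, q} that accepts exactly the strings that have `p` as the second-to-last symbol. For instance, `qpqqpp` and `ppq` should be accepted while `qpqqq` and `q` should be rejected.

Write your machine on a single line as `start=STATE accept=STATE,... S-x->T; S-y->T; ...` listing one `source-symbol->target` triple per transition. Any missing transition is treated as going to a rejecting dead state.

A DFA must remember the last 2 symbols (since which symbol is second-to-last isn't known until the input ends). Use one state per possible window of the last ≤2 symbols; accept from those whose window starts with `p`.
With 7 states:
       p  q 
>  A   B  C 
   B   D  E 
   C   F  G 
 * D   D  E 
 * E   F  G 
   F   D  E 
   G   F  G 
(> = start, * = accepting)

start=A; accept=D,E; A-p->B; A-q->C; B-p->D; B-q->E; C-p->F; C-q->G; D-p->D; D-q->E; E-p->F; E-q->G; F-p->D; F-q->E; G-p->F; G-q->G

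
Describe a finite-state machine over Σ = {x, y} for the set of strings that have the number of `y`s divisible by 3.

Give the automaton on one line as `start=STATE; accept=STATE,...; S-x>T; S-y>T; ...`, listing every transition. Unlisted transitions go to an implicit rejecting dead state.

Keep the running count of `y`s modulo 3: each `y` advances along the cycle s0 → s1 → s2 → s0 while other symbols loop. Accept at s0.
With 3 states:
        x   y  
>* s0   s0  s1 
   s1   s1  s2 
   s2   s2  s0 
(> = start, * = accepting)

start=s0; accept=s0; s0-x>s0; s0-y>s1; s1-x>s1; s1-y>s2; s2-x>s2; s2-y>s0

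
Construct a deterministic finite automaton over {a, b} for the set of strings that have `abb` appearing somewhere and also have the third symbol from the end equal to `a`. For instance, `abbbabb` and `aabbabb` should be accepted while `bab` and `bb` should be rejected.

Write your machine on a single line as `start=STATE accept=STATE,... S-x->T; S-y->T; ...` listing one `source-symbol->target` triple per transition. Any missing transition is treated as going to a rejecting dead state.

Handle the two conditions separately and then intersect. The first has 4 states tracking whether and how much of `abb` has been seen; the second has 15 states tracking the last 3 symbols read. A product state is a pair (one from each), accepting exactly when both do. After merging equivalent states the machine shrinks.
          a    b  
>  q0     q1   q0 
   q1     q1   q2 
   q2     q1   q3 
 * q3     q4   q5 
   q4     q6   q7 
   q5     q4   q5 
   q6     q8   q9 
   q7    q10   q3 
 * q8     q8   q9 
 * q9    q10   q3 
 * q10    q6   q7 
(> = start, * = accepting)

start=q0; accept=q3,q8,q9,q10; q0-a->q1; q0-b->q0; q1-a->q1; q1-b->q2; q2-a->q1; q2-b->q3; q3-a->q4; q3-b->q5; q4-a->q6; q4-b->q7; q5-a->q4; q5-b->q5; q6-a->q8; q6-b->q9; q7-a->q10; q7-b->q3; q8-a->q8; q8-b->q9; q9-a->q10; q9-b->q3; q10-a->q6; q10-b->q7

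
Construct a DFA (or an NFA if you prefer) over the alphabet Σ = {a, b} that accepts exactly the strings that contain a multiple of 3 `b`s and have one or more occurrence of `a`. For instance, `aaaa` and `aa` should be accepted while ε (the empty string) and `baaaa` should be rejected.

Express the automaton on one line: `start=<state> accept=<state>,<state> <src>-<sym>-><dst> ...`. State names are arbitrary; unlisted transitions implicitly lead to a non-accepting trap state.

Run two small machines in parallel and take their product. One (3 states) tracks the count of `b`s modulo 3; the other (3 states) tracks the count of `a`s, saturating at 2. Each combined state is a pair, one component from each; accept when both components accept.
9 states suffice.
        a   b  
>  S0   S1  S2 
 * S1   S3  S4 
   S2   S4  S5 
 * S3   S3  S6 
   S4   S6  S7 
   S5   S7  S0 
   S6   S6  S8 
   S7   S8  S1 
   S8   S8  S3 
(> = start, * = accepting)

start=S0 accept=S1,S3 S0-a->S1 S0-b->S2 S1-a->S3 S1-b->S4 S2-a->S4 S2-b->S5 S3-a->S3 S3-b->S6 S4-a->S6 S4-b->S7 S5-a->S7 S5-b->S0 S6-a->S6 S6-b->S8 S7-a->S8 S7-b->S1 S8-a->S8 S8-b->S3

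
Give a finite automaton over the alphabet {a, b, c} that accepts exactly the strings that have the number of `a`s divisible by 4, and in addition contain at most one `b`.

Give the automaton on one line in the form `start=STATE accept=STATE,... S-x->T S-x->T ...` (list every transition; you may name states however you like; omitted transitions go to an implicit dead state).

start=S0 accept=S0,S2 S0-a->S1 S0-b->S2 S0-c->S0 S1-a->S3 S1-b->S4 S1-c->S1 S2-a->S4 S2-b->S5 S2-c->S2 S3-a->S6 S3-b->S7 S3-c->S3 S4-a->S7 S4-b->S8 S4-c->S4 S5-a->S8 S5-b->S5 S5-c->S5 S6-a->S0 S6-b->S9 S6-c->S6 S7-a->S9 S7-b->S10 S7-c->S7 S8-a->S10 S8-b->S8 S8-c->S8 S9-a->S2 S9-b->S11 S9-c->S9 S10-a->S11 S10-b->S10 S10-c->S10 S11-a->S5 S11-b->S11 S11-c->S11

Handle the two conditions separately and then intersect. One (4 states) tracks the count of `a`s modulo 4; the other (3 states) tracks the count of `b`s, saturating at 2. Each combined state is a pair, one component from each; accept when both components accept.
12 states suffice.
          a    b    c  
>* S0     S1   S2   S0 
   S1     S3   S4   S1 
 * S2     S4   S5   S2 
   S3     S6   S7   S3 
   S4     S7   S8   S4 
   S5     S8   S5   S5 
   S6     S0   S9   S6 
   S7     S9  S10   S7 
   S8    S10   S8   S8 
   S9     S2  S11   S9 
   S10   S11  S10  S10 
   S11    S5  S11  S11 
(> = start, * = accepting)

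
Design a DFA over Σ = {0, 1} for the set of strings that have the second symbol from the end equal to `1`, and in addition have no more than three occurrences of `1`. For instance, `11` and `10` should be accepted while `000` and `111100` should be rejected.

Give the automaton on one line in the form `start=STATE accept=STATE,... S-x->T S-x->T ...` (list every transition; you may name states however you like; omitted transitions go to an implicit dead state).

start=q0 accept=q2,q3,q6,q7,q10 q0-0->q0 q0-1->q1 q1-0->q2 q1-1->q3 q2-0->q4 q2-1->q5 q3-0->q6 q3-1->q7 q4-0->q4 q4-1->q5 q5-0->q6 q5-1->q7 q6-0->q8 q6-1->q9 q7-0->q10 q7-1->q11 q8-0->q8 q8-1->q9 q9-0->q10 q9-1->q11 q10-0->q11 q10-1->q11 q11-0->q11 q11-1->q11

Build one automaton per condition and run them in lockstep. One (7 states) tracks the last 2 symbols read; the other (5 states) tracks the count of `1`s, saturating at 4. Each combined state is a pair, one component from each; accept when both components accept. Minimizing collapses redundant product states.
A 12-state machine:
          0    1  
>  q0     q0   q1 
   q1     q2   q3 
 * q2     q4   q5 
 * q3     q6   q7 
   q4     q4   q5 
   q5     q6   q7 
 * q6     q8   q9 
 * q7    q10  q11 
   q8     q8   q9 
   q9    q10  q11 
 * q10   q11  q11 
   q11   q11  q11 
(> = start, * = accepting)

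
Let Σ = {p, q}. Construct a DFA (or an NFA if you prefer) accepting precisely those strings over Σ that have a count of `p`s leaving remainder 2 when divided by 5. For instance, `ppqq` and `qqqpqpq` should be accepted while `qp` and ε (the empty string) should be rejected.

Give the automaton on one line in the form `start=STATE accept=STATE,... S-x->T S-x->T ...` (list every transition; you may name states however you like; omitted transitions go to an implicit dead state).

start=S0 accept=S2 S0-p->S1 S0-q->S0 S1-p->S2 S1-q->S1 S2-p->S3 S2-q->S2 S3-p->S4 S3-q->S3 S4-p->S0 S4-q->S4

The only thing that matters is how many `p`s have appeared, reduced mod 5. Use one state per residue: S0 for 0, …, S4 for 4. Reading `p` moves to the next residue; anything else stays put. S2 is accepting.
With 5 states:
        p   q  
>  S0   S1  S0 
   S1   S2  S1 
 * S2   S3  S2 
   S3   S4  S3 
   S4   S0  S4 
(> = start, * = accepting)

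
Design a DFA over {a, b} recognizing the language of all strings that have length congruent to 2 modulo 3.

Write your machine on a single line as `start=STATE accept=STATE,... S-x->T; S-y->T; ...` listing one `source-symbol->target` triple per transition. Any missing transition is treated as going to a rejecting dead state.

Only the length mod 3 matters, so use a 3-cycle: from any state, every input symbol moves to the next state, wrapping q2 back to q0. Mark q2 accepting.
        a   b  
>  q0   q1  q1 
   q1   q2  q2 
 * q2   q0  q0 
(> = start, * = accepting)

start=q0; accept=q2; q0-a->q1; q0-b->q1; q1-a->q2; q1-b->q2; q2-a->q0; q2-b->q0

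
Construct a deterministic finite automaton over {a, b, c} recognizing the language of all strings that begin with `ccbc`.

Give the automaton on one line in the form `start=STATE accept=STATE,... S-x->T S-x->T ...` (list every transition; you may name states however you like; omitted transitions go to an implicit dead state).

start=S0 accept=S4 S0-a->S5 S0-b->S5 S0-c->S1 S1-a->S5 S1-b->S5 S1-c->S2 S2-a->S5 S2-b->S3 S2-c->S5 S3-a->S5 S3-b->S5 S3-c->S4 S4-a->S4 S4-b->S4 S4-c->S4 S5-a->S5 S5-b->S5 S5-c->S5

Walk along `ccbc` while the input agrees: from S0 take `c` to S1, and so on. Any deviation drops to the rejecting sink S5. Once S4 is reached the prefix is confirmed and every continuation is accepted.
A 6-state machine:
        a   b   c  
>  S0   S5  S5  S1 
   S1   S5  S5  S2 
   S2   S5  S3  S5 
   S3   S5  S5  S4 
 * S4   S4  S4  S4 
   S5   S5  S5  S5 
(> = start, * = accepting)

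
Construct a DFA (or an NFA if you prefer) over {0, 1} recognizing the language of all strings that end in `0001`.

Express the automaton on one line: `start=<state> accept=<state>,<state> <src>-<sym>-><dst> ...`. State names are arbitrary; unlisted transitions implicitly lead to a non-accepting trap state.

start=A accept=E A-0->B A-1->A B-0->C B-1->A C-0->D C-1->A D-0->D D-1->E E-0->B E-1->A

Remember how much of `0001` the current input suffix matches. State A means no match yet; B means the last symbol is `0`; C means the last 2 symbols are `00`; D means the last 3 symbols are `000`; E means the last 4 symbols are `0001`. Only E accepts. On a mismatch, fall back to the longest proper suffix that is still a prefix of `0001`.
A 5-state machine:
       0  1 
>  A   B  A 
   B   C  A 
   C   D  A 
   D   D  E 
 * E   B  A 
(> = start, * = accepting)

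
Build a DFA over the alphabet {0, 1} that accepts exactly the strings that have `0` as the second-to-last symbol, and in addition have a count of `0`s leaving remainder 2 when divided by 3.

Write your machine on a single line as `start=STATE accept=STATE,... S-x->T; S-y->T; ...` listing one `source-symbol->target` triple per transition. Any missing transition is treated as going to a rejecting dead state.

start=q0; accept=q2,q4; q0-0->q1; q0-1->q0; q1-0->q2; q1-1->q3; q2-0->q0; q2-1->q4; q3-0->q5; q3-1->q3; q4-0->q0; q4-1->q6; q5-0->q0; q5-1->q4; q6-0->q0; q6-1->q6

Handle the two conditions separately and then intersect. The first has 7 states tracking the last 2 symbols read; the second has 3 states tracking the count of `0`s modulo 3. A product state is a pair (one from each), accepting exactly when both do. After merging equivalent states the machine shrinks.
With 7 states:
        0   1  
>  q0   q1  q0 
   q1   q2  q3 
 * q2   q0  q4 
   q3   q5  q3 
 * q4   q0  q6 
   q5   q0  q4 
   q6   q0  q6 
(> = start, * = accepting)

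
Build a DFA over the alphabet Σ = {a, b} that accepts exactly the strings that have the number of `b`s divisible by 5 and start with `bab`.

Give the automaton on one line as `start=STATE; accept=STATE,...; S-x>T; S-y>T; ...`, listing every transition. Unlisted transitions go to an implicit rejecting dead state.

Build one automaton per condition and run them in lockstep. One (5 states) tracks the count of `b`s modulo 5; the other (5 states) tracks whether the input so far still matches the prefix `bab`. Each combined state is a pair, one component from each; accept when both components accept. Minimizing collapses redundant product states.
A 9-state machine:
        a   b  
>  S0   S1  S2 
   S1   S1  S1 
   S2   S3  S1 
   S3   S1  S4 
   S4   S4  S5 
   S5   S5  S6 
   S6   S6  S7 
 * S7   S7  S8 
   S8   S8  S4 
(> = start, * = accepting)

start=S0; accept=S7; S0-a>S1; S0-b>S2; S1-a>S1; S1-b>S1; S2-a>S3; S2-b>S1; S3-a>S1; S3-b>S4; S4-a>S4; S4-b>S5; S5-a>S5; S5-b>S6; S6-a>S6; S6-b>S7; S7-a>S7; S7-b>S8; S8-a>S8; S8-b>S4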